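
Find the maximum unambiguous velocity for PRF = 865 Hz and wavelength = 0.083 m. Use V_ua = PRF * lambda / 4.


V_ua = 865 * 0.083 / 4 = 17.9 m/s

17.9 m/s


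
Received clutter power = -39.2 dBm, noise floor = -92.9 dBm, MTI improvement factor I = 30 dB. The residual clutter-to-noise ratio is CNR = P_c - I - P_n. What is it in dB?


CNR = -39.2 - 30 - (-92.9) = 23.7 dB

23.7 dB


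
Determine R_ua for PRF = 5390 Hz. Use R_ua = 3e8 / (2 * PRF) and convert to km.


R_ua = 3e8 / (2 * 5390) = 27829.3 m = 27.8 km

27.8 km


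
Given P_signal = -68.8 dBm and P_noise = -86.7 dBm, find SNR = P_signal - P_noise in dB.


SNR = -68.8 - (-86.7) = 17.9 dB

17.9 dB


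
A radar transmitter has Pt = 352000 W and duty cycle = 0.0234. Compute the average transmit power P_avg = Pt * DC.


P_avg = 352000 * 0.0234 = 8236.8 W

8236.8 W


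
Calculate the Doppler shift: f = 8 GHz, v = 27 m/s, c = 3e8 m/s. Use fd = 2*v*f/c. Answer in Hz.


fd = 2 * 27 * 8000000000.0 / 3e8 = 1440.0 Hz

1440.0 Hz


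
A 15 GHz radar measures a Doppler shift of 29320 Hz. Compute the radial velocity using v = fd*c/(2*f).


v = 29320 * 3e8 / (2 * 15000000000.0) = 293.2 m/s

293.2 m/s


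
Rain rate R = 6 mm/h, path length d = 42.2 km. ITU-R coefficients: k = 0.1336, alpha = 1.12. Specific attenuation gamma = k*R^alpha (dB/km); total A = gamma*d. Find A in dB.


gamma = 0.1336 * 6^1.12 = 0.993884 dB/km
A = 0.993884 * 42.2 = 41.94 dB

41.94 dB


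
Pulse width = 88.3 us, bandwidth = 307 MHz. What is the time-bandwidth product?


TBP = 88.3 * 307 = 27108.1

27108.1


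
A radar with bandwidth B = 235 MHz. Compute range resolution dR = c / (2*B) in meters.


dR = 3e8 / (2 * 235000000.0) = 0.64 m

0.64 m


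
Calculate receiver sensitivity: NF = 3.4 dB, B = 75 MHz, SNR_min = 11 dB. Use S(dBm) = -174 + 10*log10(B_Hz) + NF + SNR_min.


10*log10(75000000.0) = 78.75
S = -174 + 78.75 + 3.4 + 11 = -80.8 dBm

-80.8 dBm


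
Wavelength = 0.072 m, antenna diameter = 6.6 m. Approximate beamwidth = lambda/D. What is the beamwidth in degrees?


BW_rad = 0.072 / 6.6 = 0.010909
BW_deg = 0.63 degrees

0.63 degrees


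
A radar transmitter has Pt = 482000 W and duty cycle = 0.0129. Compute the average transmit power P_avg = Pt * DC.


P_avg = 482000 * 0.0129 = 6217.8 W

6217.8 W


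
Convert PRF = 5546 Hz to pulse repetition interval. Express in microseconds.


PRI = 1/5546 = 0.0001803101 s = 180.3 us

180.3 us


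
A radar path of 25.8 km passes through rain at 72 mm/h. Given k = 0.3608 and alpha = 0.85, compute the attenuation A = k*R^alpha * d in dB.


gamma = 0.3608 * 72^0.85 = 13.677262 dB/km
A = 13.677262 * 25.8 = 352.87 dB

352.87 dB


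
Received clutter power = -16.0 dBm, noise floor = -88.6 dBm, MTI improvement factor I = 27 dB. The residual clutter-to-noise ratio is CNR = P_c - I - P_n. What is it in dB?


CNR = -16.0 - 27 - (-88.6) = 45.6 dB

45.6 dB


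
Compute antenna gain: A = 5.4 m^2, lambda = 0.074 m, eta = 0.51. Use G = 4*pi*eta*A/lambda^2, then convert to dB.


G_linear = 4*pi*0.51*5.4/0.074^2 = 6319.9
G_dB = 10*log10(6319.9) = 38.0 dB

38.0 dB


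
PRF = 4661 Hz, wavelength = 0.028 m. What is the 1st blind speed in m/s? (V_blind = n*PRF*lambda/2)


V_blind = 1 * 4661 * 0.028 / 2 = 65.3 m/s

65.3 m/s


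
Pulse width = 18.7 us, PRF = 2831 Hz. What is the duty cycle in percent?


DC = 18.7e-6 * 2831 * 100 = 5.29%

5.29%


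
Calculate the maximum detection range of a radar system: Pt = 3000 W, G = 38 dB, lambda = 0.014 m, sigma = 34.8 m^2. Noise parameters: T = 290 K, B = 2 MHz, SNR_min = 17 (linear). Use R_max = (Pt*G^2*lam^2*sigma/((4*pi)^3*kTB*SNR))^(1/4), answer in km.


G_lin = 10^(38/10) = 6309.573445
R^4 = 3000 * 6309.573445^2 * 0.014^2 * 34.8 / ((4*pi)^3 * 1.38e-23 * 290 * 2000000.0 * 17)
R^4 = 3.01697e18 m^4
R_max = (3.01697e18)^(1/4) = 41676.6 m = 41.7 km

41.7 km


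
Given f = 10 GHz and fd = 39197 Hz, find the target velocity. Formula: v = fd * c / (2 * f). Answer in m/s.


v = 39197 * 3e8 / (2 * 10000000000.0) = 588.0 m/s

588.0 m/s


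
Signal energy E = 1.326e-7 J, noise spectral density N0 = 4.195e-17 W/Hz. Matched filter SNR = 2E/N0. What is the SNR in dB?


SNR_lin = 2 * 1.326e-7 / 4.195e-17 = 6.322e9
SNR_dB = 10*log10(6.322e9) = 98.0 dB

98.0 dB


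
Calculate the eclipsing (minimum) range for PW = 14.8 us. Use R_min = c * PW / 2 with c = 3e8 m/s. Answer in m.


R_min = 3e8 * 14.8e-6 / 2 = 2220.0 m

2220.0 m


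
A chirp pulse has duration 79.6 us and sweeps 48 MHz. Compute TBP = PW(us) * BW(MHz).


TBP = 79.6 * 48 = 3820.8

3820.8


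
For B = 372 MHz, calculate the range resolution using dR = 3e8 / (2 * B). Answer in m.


dR = 3e8 / (2 * 372000000.0) = 0.4 m

0.4 m


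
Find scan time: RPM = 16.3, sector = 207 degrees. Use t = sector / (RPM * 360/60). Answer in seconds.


t = 207 / (16.3 * 360) * 60 = 2.12 s

2.12 s


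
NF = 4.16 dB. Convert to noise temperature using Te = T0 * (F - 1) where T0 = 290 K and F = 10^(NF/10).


NF_lin = 10^(4.16/10) = 2.606154
Te = 290 * (2.606154 - 1) = 465.8 K

465.8 K


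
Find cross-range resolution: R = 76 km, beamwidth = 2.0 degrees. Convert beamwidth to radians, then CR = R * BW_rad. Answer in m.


BW_rad = 0.034906585
CR = 76000 * 0.034906585 = 2652.9 m

2652.9 m


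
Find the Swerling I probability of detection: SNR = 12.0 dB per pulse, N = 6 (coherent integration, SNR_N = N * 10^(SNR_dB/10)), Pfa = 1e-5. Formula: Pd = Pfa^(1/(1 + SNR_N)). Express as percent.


SNR_lin = 10^(12.0/10) = 15.84893
SNR_N = 6 * 15.84893 = 95.09358
1/(1 + SNR_N) = 1/96.09358 = 0.0104065
Pd = (1e-5)^0.0104065 = 0.88709
Pd = 88.7%

88.7%


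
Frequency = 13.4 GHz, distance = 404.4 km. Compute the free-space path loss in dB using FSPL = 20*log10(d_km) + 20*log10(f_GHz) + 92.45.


20*log10(404.4) = 52.14
20*log10(13.4) = 22.54
FSPL = 167.1 dB

167.1 dB


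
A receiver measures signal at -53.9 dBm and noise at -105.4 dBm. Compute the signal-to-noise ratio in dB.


SNR = -53.9 - (-105.4) = 51.5 dB

51.5 dB


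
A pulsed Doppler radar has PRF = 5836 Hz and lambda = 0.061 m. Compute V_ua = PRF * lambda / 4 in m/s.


V_ua = 5836 * 0.061 / 4 = 89.0 m/s

89.0 m/s


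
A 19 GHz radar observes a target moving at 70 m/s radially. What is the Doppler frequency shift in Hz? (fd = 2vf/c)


fd = 2 * 70 * 19000000000.0 / 3e8 = 8866.7 Hz

8866.7 Hz


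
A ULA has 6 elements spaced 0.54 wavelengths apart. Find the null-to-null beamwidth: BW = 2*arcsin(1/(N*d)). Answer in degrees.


1/(N*d) = 1/(6*0.54) = 0.308642
BW = 2*arcsin(0.308642) = 36.0 degrees

36.0 degrees


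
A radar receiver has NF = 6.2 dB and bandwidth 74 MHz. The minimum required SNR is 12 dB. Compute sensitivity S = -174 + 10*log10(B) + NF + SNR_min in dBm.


10*log10(74000000.0) = 78.69
S = -174 + 78.69 + 6.2 + 12 = -77.1 dBm

-77.1 dBm


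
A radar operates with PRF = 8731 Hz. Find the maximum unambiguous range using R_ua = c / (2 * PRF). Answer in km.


R_ua = 3e8 / (2 * 8731) = 17180.2 m = 17.2 km

17.2 km


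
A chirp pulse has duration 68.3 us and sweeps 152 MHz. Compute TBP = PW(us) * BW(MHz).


TBP = 68.3 * 152 = 10381.6

10381.6


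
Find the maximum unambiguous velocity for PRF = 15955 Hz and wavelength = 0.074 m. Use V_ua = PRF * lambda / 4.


V_ua = 15955 * 0.074 / 4 = 295.2 m/s

295.2 m/s


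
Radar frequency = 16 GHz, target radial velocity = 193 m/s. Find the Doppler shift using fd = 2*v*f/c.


fd = 2 * 193 * 16000000000.0 / 3e8 = 20586.7 Hz

20586.7 Hz


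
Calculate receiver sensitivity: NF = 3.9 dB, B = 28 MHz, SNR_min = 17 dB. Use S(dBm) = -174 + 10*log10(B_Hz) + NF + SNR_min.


10*log10(28000000.0) = 74.47
S = -174 + 74.47 + 3.9 + 17 = -78.6 dBm

-78.6 dBm


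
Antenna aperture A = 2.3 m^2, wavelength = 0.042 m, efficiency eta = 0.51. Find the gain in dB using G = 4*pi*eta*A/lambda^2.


G_linear = 4*pi*0.51*2.3/0.042^2 = 8356.21
G_dB = 10*log10(8356.21) = 39.2 dB

39.2 dB


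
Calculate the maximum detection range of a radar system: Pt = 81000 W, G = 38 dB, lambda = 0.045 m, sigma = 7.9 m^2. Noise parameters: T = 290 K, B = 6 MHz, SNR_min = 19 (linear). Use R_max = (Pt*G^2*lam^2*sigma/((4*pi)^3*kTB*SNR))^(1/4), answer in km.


G_lin = 10^(38/10) = 6309.573445
R^4 = 81000 * 6309.573445^2 * 0.045^2 * 7.9 / ((4*pi)^3 * 1.38e-23 * 290 * 6000000.0 * 19)
R^4 = 5.69804e19 m^4
R_max = (5.69804e19)^(1/4) = 86882.3 m = 86.9 km

86.9 km


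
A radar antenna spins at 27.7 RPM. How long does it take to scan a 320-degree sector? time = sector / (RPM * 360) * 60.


t = 320 / (27.7 * 360) * 60 = 1.93 s

1.93 s


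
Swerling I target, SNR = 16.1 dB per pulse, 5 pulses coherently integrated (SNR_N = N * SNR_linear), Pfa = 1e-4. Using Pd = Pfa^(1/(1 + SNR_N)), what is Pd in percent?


SNR_lin = 10^(16.1/10) = 40.73803
SNR_N = 5 * 40.73803 = 203.69015
1/(1 + SNR_N) = 1/204.69015 = 0.0048854
Pd = (1e-4)^0.0048854 = 0.956
Pd = 95.6%

95.6%


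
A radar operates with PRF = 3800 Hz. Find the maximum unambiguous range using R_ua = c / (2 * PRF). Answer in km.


R_ua = 3e8 / (2 * 3800) = 39473.7 m = 39.5 km

39.5 km


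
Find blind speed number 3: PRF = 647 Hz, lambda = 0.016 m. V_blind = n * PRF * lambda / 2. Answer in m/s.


V_blind = 3 * 647 * 0.016 / 2 = 15.5 m/s

15.5 m/s


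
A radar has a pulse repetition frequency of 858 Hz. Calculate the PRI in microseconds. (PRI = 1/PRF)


PRI = 1/858 = 0.0011655012 s = 1165.5 us

1165.5 us


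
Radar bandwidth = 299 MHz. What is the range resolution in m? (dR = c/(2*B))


dR = 3e8 / (2 * 299000000.0) = 0.5 m

0.5 m


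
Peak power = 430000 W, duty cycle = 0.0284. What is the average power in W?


P_avg = 430000 * 0.0284 = 12212.0 W

12212.0 W


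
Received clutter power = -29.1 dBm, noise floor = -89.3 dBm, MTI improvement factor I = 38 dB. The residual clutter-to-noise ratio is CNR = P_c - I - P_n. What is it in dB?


CNR = -29.1 - 38 - (-89.3) = 22.2 dB

22.2 dB


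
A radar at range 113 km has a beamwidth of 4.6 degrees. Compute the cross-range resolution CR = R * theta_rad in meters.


BW_rad = 0.080285146
CR = 113000 * 0.080285146 = 9072.2 m

9072.2 m


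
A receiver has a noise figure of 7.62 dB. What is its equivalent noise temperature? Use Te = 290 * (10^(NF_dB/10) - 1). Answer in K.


NF_lin = 10^(7.62/10) = 5.78096
Te = 290 * (5.78096 - 1) = 1386.5 K

1386.5 K


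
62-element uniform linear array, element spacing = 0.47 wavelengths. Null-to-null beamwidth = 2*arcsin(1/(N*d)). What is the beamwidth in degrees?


1/(N*d) = 1/(62*0.47) = 0.034317
BW = 2*arcsin(0.034317) = 3.9 degrees

3.9 degrees


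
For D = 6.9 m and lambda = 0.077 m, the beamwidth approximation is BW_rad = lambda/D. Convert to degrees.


BW_rad = 0.077 / 6.9 = 0.011159
BW_deg = 0.64 degrees

0.64 degrees


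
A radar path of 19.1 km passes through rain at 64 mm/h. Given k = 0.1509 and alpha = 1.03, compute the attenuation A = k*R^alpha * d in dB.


gamma = 0.1509 * 64^1.03 = 10.940939 dB/km
A = 10.940939 * 19.1 = 208.97 dB

208.97 dB


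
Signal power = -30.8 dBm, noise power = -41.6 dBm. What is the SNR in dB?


SNR = -30.8 - (-41.6) = 10.8 dB

10.8 dB


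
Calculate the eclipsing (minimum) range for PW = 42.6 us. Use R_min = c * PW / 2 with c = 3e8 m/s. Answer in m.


R_min = 3e8 * 42.6e-6 / 2 = 6390.0 m

6390.0 m


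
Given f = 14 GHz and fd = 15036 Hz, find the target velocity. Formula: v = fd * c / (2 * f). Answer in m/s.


v = 15036 * 3e8 / (2 * 14000000000.0) = 161.1 m/s

161.1 m/s


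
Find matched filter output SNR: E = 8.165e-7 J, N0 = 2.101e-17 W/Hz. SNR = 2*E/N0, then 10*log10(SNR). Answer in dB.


SNR_lin = 2 * 8.165e-7 / 2.101e-17 = 7.772e10
SNR_dB = 10*log10(7.772e10) = 108.9 dB

108.9 dB


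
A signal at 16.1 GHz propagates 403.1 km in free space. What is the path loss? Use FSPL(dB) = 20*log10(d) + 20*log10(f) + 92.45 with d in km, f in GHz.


20*log10(403.1) = 52.11
20*log10(16.1) = 24.14
FSPL = 168.7 dB

168.7 dB


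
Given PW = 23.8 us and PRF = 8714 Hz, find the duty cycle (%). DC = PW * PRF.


DC = 23.8e-6 * 8714 * 100 = 20.74%

20.74%


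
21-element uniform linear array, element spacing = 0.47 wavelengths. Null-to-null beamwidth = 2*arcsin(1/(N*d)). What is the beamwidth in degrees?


1/(N*d) = 1/(21*0.47) = 0.101317
BW = 2*arcsin(0.101317) = 11.6 degrees

11.6 degrees


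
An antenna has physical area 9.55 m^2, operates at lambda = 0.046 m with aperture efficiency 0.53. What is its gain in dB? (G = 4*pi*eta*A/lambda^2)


G_linear = 4*pi*0.53*9.55/0.046^2 = 30058.92
G_dB = 10*log10(30058.92) = 44.8 dB

44.8 dB


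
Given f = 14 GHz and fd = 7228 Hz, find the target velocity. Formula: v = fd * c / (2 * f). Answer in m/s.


v = 7228 * 3e8 / (2 * 14000000000.0) = 77.4 m/s

77.4 m/s


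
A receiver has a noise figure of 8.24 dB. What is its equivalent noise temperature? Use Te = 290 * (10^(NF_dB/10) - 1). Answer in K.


NF_lin = 10^(8.24/10) = 6.668068
Te = 290 * (6.668068 - 1) = 1643.7 K

1643.7 K


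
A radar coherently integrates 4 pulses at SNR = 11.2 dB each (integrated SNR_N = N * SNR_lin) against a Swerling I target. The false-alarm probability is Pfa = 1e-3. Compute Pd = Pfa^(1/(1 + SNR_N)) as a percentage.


SNR_lin = 10^(11.2/10) = 13.18257
SNR_N = 4 * 13.18257 = 52.73028
1/(1 + SNR_N) = 1/53.73028 = 0.0186115
Pd = (1e-3)^0.0186115 = 0.87936
Pd = 87.9%

87.9%


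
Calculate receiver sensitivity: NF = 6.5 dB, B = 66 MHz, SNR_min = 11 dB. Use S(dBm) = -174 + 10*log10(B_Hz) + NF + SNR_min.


10*log10(66000000.0) = 78.2
S = -174 + 78.2 + 6.5 + 11 = -78.3 dBm

-78.3 dBm


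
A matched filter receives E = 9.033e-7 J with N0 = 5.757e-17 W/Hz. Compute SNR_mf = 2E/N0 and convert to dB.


SNR_lin = 2 * 9.033e-7 / 5.757e-17 = 3.138e10
SNR_dB = 10*log10(3.138e10) = 105.0 dB

105.0 dB


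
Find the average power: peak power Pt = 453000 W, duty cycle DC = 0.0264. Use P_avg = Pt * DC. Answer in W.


P_avg = 453000 * 0.0264 = 11959.2 W

11959.2 W


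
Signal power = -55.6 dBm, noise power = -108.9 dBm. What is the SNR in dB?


SNR = -55.6 - (-108.9) = 53.3 dB

53.3 dB


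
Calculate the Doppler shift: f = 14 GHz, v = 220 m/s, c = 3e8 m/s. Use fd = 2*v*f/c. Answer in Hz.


fd = 2 * 220 * 14000000000.0 / 3e8 = 20533.3 Hz

20533.3 Hz


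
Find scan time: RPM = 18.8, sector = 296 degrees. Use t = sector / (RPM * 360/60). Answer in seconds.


t = 296 / (18.8 * 360) * 60 = 2.62 s

2.62 s


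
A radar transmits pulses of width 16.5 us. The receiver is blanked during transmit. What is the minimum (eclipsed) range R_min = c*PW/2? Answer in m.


R_min = 3e8 * 16.5e-6 / 2 = 2475.0 m

2475.0 m


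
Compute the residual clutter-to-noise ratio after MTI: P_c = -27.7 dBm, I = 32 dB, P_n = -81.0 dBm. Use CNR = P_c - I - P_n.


CNR = -27.7 - 32 - (-81.0) = 21.3 dB

21.3 dB


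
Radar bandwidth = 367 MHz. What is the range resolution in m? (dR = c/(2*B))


dR = 3e8 / (2 * 367000000.0) = 0.41 m

0.41 m


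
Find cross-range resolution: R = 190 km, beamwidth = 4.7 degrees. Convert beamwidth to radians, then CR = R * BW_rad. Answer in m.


BW_rad = 0.082030475
CR = 190000 * 0.082030475 = 15585.8 m

15585.8 m


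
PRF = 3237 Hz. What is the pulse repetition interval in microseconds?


PRI = 1/3237 = 0.000308928 s = 308.9 us

308.9 us


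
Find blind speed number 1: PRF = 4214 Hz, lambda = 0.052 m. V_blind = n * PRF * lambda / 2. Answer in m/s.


V_blind = 1 * 4214 * 0.052 / 2 = 109.6 m/s

109.6 m/s


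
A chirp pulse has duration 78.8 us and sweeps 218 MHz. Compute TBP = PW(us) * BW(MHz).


TBP = 78.8 * 218 = 17178.4

17178.4


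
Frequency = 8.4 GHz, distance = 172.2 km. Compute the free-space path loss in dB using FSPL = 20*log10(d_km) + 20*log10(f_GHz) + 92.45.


20*log10(172.2) = 44.72
20*log10(8.4) = 18.49
FSPL = 155.7 dB

155.7 dB


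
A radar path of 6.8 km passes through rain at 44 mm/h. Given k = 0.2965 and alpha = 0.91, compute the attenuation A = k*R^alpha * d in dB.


gamma = 0.2965 * 44^0.91 = 9.280399 dB/km
A = 9.280399 * 6.8 = 63.11 dB

63.11 dB


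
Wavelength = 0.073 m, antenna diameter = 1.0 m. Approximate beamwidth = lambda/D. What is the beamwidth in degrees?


BW_rad = 0.073 / 1.0 = 0.073
BW_deg = 4.18 degrees

4.18 degrees


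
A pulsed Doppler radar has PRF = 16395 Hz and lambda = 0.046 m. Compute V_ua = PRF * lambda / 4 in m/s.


V_ua = 16395 * 0.046 / 4 = 188.5 m/s

188.5 m/s


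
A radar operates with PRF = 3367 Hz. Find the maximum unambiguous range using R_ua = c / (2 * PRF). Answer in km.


R_ua = 3e8 / (2 * 3367) = 44550.0 m = 44.6 km

44.6 km


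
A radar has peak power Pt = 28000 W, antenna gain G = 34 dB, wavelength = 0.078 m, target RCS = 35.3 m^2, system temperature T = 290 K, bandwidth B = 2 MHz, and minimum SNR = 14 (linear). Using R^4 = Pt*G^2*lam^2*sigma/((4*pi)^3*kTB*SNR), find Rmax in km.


G_lin = 10^(34/10) = 2511.886432
R^4 = 28000 * 2511.886432^2 * 0.078^2 * 35.3 / ((4*pi)^3 * 1.38e-23 * 290 * 2000000.0 * 14)
R^4 = 1.70631e20 m^4
R_max = (1.70631e20)^(1/4) = 114291.6 m = 114.3 km

114.3 km


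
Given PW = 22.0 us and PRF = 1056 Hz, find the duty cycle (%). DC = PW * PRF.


DC = 22.0e-6 * 1056 * 100 = 2.32%

2.32%


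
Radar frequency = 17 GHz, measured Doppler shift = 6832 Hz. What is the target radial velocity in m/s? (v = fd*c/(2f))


v = 6832 * 3e8 / (2 * 17000000000.0) = 60.3 m/s

60.3 m/s


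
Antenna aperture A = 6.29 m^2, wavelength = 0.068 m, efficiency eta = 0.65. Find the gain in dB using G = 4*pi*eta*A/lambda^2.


G_linear = 4*pi*0.65*6.29/0.068^2 = 11111.07
G_dB = 10*log10(11111.07) = 40.5 dB

40.5 dB


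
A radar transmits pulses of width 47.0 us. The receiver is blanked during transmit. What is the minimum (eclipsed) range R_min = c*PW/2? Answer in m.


R_min = 3e8 * 47.0e-6 / 2 = 7050.0 m

7050.0 m


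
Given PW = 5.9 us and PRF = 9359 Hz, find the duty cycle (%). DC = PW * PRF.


DC = 5.9e-6 * 9359 * 100 = 5.52%

5.52%


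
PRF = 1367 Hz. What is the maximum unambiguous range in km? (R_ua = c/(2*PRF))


R_ua = 3e8 / (2 * 1367) = 109729.3 m = 109.7 km

109.7 km


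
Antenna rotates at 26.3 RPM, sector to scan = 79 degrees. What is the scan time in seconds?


t = 79 / (26.3 * 360) * 60 = 0.5 s

0.5 s


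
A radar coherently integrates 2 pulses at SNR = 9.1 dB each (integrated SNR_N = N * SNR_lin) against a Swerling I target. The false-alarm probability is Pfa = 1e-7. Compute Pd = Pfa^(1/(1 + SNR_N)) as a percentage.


SNR_lin = 10^(9.1/10) = 8.12831
SNR_N = 2 * 8.12831 = 16.25662
1/(1 + SNR_N) = 1/17.25662 = 0.0579488
Pd = (1e-7)^0.0579488 = 0.39297
Pd = 39.3%

39.3%


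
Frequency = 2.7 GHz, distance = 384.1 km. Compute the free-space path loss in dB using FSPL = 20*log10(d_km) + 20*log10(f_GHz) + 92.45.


20*log10(384.1) = 51.69
20*log10(2.7) = 8.63
FSPL = 152.8 dB

152.8 dB


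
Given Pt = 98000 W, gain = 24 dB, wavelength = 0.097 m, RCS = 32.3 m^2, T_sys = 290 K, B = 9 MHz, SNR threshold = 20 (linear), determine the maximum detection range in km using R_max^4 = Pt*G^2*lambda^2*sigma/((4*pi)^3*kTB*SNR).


G_lin = 10^(24/10) = 251.188643
R^4 = 98000 * 251.188643^2 * 0.097^2 * 32.3 / ((4*pi)^3 * 1.38e-23 * 290 * 9000000.0 * 20)
R^4 = 1.3146e18 m^4
R_max = (1.3146e18)^(1/4) = 33860.9 m = 33.9 km

33.9 km


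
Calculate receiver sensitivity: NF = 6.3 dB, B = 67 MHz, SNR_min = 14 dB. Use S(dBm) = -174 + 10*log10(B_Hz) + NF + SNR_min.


10*log10(67000000.0) = 78.26
S = -174 + 78.26 + 6.3 + 14 = -75.4 dBm

-75.4 dBm


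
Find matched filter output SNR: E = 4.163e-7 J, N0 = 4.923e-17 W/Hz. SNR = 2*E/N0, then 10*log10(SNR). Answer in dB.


SNR_lin = 2 * 4.163e-7 / 4.923e-17 = 1.691e10
SNR_dB = 10*log10(1.691e10) = 102.3 dB

102.3 dB


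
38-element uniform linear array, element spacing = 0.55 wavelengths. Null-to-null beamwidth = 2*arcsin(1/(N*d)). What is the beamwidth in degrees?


1/(N*d) = 1/(38*0.55) = 0.047847
BW = 2*arcsin(0.047847) = 5.5 degrees

5.5 degrees


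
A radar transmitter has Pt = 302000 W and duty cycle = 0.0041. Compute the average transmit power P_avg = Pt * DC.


P_avg = 302000 * 0.0041 = 1238.2 W

1238.2 W


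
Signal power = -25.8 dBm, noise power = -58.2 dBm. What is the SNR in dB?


SNR = -25.8 - (-58.2) = 32.4 dB

32.4 dB


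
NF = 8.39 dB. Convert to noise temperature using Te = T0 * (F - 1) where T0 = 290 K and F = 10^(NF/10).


NF_lin = 10^(8.39/10) = 6.902398
Te = 290 * (6.902398 - 1) = 1711.7 K

1711.7 K


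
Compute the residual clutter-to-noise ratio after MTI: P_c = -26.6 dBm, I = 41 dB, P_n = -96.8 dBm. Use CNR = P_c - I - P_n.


CNR = -26.6 - 41 - (-96.8) = 29.2 dB

29.2 dB


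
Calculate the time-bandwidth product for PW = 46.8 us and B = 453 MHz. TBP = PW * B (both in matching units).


TBP = 46.8 * 453 = 21200.4

21200.4


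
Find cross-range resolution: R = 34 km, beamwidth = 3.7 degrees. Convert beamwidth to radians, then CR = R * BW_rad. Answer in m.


BW_rad = 0.064577182
CR = 34000 * 0.064577182 = 2195.6 m

2195.6 m


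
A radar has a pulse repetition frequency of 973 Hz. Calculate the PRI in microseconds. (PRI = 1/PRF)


PRI = 1/973 = 0.0010277492 s = 1027.7 us

1027.7 us


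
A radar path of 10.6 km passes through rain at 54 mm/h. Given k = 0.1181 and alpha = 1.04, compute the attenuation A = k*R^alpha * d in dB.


gamma = 0.1181 * 54^1.04 = 7.480651 dB/km
A = 7.480651 * 10.6 = 79.29 dB

79.29 dB


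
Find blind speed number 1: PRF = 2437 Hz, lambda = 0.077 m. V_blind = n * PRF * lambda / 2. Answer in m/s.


V_blind = 1 * 2437 * 0.077 / 2 = 93.8 m/s

93.8 m/s


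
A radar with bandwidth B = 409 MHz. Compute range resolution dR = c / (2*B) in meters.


dR = 3e8 / (2 * 409000000.0) = 0.37 m

0.37 m


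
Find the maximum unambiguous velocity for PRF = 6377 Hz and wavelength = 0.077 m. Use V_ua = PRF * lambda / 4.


V_ua = 6377 * 0.077 / 4 = 122.8 m/s

122.8 m/s


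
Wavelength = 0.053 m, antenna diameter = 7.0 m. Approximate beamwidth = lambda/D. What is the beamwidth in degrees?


BW_rad = 0.053 / 7.0 = 0.007571
BW_deg = 0.43 degrees

0.43 degrees


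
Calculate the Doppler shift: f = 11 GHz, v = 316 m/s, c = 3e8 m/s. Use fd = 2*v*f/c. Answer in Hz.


fd = 2 * 316 * 11000000000.0 / 3e8 = 23173.3 Hz

23173.3 Hz


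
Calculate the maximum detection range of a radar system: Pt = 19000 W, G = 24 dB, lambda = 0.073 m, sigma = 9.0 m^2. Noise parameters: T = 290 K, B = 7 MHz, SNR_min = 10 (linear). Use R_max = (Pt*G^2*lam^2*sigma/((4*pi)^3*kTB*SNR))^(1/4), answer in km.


G_lin = 10^(24/10) = 251.188643
R^4 = 19000 * 251.188643^2 * 0.073^2 * 9.0 / ((4*pi)^3 * 1.38e-23 * 290 * 7000000.0 * 10)
R^4 = 1.03428e17 m^4
R_max = (1.03428e17)^(1/4) = 17933.3 m = 17.9 km

17.9 km


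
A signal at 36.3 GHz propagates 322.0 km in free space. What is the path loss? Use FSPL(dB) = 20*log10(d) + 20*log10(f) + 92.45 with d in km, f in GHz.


20*log10(322.0) = 50.16
20*log10(36.3) = 31.2
FSPL = 173.8 dB

173.8 dB


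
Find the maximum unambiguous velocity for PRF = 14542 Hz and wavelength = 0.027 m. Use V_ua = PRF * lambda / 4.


V_ua = 14542 * 0.027 / 4 = 98.2 m/s

98.2 m/s


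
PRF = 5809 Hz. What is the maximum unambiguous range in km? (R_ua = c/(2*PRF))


R_ua = 3e8 / (2 * 5809) = 25822.0 m = 25.8 km

25.8 km


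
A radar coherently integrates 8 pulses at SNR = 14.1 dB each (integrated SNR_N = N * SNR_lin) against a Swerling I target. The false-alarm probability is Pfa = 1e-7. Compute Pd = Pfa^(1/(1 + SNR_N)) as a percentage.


SNR_lin = 10^(14.1/10) = 25.70396
SNR_N = 8 * 25.70396 = 205.63168
1/(1 + SNR_N) = 1/206.63168 = 0.0048395
Pd = (1e-7)^0.0048395 = 0.92496
Pd = 92.5%

92.5%


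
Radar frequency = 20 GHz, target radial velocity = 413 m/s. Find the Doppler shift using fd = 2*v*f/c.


fd = 2 * 413 * 20000000000.0 / 3e8 = 55066.7 Hz

55066.7 Hz


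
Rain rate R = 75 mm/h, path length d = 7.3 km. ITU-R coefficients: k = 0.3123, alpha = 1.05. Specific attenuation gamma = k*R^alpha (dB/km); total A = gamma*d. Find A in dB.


gamma = 0.3123 * 75^1.05 = 29.06607 dB/km
A = 29.06607 * 7.3 = 212.18 dB

212.18 dB


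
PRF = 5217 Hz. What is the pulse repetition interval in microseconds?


PRI = 1/5217 = 0.000191681 s = 191.7 us

191.7 us


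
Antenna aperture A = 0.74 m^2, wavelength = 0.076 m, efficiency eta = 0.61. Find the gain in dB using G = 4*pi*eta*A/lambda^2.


G_linear = 4*pi*0.61*0.74/0.076^2 = 982.07
G_dB = 10*log10(982.07) = 29.9 dB

29.9 dB


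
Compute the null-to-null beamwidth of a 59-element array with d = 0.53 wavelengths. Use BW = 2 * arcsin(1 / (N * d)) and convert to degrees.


1/(N*d) = 1/(59*0.53) = 0.03198
BW = 2*arcsin(0.03198) = 3.7 degrees

3.7 degrees


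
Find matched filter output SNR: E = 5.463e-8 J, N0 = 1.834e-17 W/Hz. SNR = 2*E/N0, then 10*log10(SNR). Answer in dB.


SNR_lin = 2 * 5.463e-8 / 1.834e-17 = 5.957e9
SNR_dB = 10*log10(5.957e9) = 97.8 dB

97.8 dB


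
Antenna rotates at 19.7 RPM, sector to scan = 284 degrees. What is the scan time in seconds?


t = 284 / (19.7 * 360) * 60 = 2.4 s

2.4 s


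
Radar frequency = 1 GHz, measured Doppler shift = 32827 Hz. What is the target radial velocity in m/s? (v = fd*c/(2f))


v = 32827 * 3e8 / (2 * 1000000000.0) = 4924.1 m/s

4924.1 m/s


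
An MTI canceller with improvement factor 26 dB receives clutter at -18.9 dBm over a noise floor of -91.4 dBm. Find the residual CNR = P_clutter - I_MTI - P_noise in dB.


CNR = -18.9 - 26 - (-91.4) = 46.5 dB

46.5 dB


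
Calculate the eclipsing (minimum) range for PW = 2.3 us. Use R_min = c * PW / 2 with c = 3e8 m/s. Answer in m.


R_min = 3e8 * 2.3e-6 / 2 = 345.0 m

345.0 m


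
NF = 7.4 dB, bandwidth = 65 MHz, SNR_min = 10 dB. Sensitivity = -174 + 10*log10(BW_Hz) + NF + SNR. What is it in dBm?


10*log10(65000000.0) = 78.13
S = -174 + 78.13 + 7.4 + 10 = -78.5 dBm

-78.5 dBm


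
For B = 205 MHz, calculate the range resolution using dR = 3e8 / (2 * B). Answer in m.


dR = 3e8 / (2 * 205000000.0) = 0.73 m

0.73 m


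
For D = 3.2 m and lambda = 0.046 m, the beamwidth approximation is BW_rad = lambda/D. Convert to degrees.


BW_rad = 0.046 / 3.2 = 0.014375
BW_deg = 0.82 degrees

0.82 degrees


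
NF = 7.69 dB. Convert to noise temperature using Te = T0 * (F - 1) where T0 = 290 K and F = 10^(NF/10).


NF_lin = 10^(7.69/10) = 5.874894
Te = 290 * (5.874894 - 1) = 1413.7 K

1413.7 K


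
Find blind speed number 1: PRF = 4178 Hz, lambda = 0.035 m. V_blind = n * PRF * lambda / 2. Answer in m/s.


V_blind = 1 * 4178 * 0.035 / 2 = 73.1 m/s

73.1 m/s


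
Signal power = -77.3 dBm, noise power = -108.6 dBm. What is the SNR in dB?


SNR = -77.3 - (-108.6) = 31.3 dB

31.3 dB


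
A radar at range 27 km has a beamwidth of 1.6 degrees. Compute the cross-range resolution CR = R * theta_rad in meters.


BW_rad = 0.027925268
CR = 27000 * 0.027925268 = 754.0 m

754.0 m


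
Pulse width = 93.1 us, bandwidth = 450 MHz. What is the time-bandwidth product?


TBP = 93.1 * 450 = 41895.0

41895.0


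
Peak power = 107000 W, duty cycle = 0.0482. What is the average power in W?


P_avg = 107000 * 0.0482 = 5157.4 W

5157.4 W


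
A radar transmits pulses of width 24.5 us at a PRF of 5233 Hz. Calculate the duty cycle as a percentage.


DC = 24.5e-6 * 5233 * 100 = 12.82%

12.82%


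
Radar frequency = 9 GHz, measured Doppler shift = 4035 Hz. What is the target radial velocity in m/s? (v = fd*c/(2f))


v = 4035 * 3e8 / (2 * 9000000000.0) = 67.3 m/s

67.3 m/s


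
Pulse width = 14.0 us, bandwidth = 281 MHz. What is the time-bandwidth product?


TBP = 14.0 * 281 = 3934.0

3934.0


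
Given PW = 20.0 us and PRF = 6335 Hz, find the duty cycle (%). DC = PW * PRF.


DC = 20.0e-6 * 6335 * 100 = 12.67%

12.67%


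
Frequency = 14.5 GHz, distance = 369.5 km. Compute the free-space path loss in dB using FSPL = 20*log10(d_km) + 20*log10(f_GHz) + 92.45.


20*log10(369.5) = 51.35
20*log10(14.5) = 23.23
FSPL = 167.0 dB

167.0 dB


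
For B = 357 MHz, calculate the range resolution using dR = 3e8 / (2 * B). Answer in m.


dR = 3e8 / (2 * 357000000.0) = 0.42 m

0.42 m


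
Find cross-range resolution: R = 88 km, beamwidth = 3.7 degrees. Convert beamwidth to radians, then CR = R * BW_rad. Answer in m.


BW_rad = 0.064577182
CR = 88000 * 0.064577182 = 5682.8 m

5682.8 m


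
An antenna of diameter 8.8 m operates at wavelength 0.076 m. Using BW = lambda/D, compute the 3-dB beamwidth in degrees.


BW_rad = 0.076 / 8.8 = 0.008636
BW_deg = 0.49 degrees

0.49 degrees


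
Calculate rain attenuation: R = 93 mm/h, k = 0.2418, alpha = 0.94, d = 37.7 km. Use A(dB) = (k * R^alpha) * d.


gamma = 0.2418 * 93^0.94 = 17.132876 dB/km
A = 17.132876 * 37.7 = 645.91 dB

645.91 dB


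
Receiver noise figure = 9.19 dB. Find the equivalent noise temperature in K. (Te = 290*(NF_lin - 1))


NF_lin = 10^(9.19/10) = 8.298508
Te = 290 * (8.298508 - 1) = 2116.6 K

2116.6 K


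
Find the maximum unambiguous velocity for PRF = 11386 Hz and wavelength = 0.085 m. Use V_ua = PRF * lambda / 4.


V_ua = 11386 * 0.085 / 4 = 242.0 m/s

242.0 m/s


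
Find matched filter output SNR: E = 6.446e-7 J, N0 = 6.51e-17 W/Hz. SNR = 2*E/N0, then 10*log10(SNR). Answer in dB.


SNR_lin = 2 * 6.446e-7 / 6.51e-17 = 1.98e10
SNR_dB = 10*log10(1.98e10) = 103.0 dB

103.0 dB


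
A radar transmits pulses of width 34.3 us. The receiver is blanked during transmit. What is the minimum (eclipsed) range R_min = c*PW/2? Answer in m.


R_min = 3e8 * 34.3e-6 / 2 = 5145.0 m

5145.0 m


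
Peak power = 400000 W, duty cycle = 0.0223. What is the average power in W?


P_avg = 400000 * 0.0223 = 8920.0 W

8920.0 W


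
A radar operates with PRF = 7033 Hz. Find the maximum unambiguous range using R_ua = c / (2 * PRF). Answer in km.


R_ua = 3e8 / (2 * 7033) = 21328.0 m = 21.3 km

21.3 km


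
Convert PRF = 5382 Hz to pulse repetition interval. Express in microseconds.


PRI = 1/5382 = 0.0001858045 s = 185.8 us

185.8 us


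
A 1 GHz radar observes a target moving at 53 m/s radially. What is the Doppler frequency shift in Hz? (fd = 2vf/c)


fd = 2 * 53 * 1000000000.0 / 3e8 = 353.3 Hz

353.3 Hz


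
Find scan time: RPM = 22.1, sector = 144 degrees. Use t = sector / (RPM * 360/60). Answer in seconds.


t = 144 / (22.1 * 360) * 60 = 1.09 s

1.09 s


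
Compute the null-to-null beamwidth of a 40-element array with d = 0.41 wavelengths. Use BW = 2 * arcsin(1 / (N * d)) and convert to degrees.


1/(N*d) = 1/(40*0.41) = 0.060976
BW = 2*arcsin(0.060976) = 7.0 degrees

7.0 degrees


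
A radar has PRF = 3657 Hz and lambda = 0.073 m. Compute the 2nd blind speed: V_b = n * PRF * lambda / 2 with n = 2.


V_blind = 2 * 3657 * 0.073 / 2 = 267.0 m/s

267.0 m/s


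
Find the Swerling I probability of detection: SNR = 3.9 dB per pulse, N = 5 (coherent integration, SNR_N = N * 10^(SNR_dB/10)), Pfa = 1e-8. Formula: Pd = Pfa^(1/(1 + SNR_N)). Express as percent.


SNR_lin = 10^(3.9/10) = 2.45471
SNR_N = 5 * 2.45471 = 12.27355
1/(1 + SNR_N) = 1/13.27355 = 0.0753378
Pd = (1e-8)^0.0753378 = 0.24963
Pd = 25.0%

25.0%


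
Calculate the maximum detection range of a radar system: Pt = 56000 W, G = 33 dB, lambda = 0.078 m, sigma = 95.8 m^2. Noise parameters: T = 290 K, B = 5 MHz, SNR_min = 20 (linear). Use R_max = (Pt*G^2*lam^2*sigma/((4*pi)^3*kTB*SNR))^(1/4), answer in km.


G_lin = 10^(33/10) = 1995.262315
R^4 = 56000 * 1995.262315^2 * 0.078^2 * 95.8 / ((4*pi)^3 * 1.38e-23 * 290 * 5000000.0 * 20)
R^4 = 1.6362e20 m^4
R_max = (1.6362e20)^(1/4) = 113099.1 m = 113.1 km

113.1 km


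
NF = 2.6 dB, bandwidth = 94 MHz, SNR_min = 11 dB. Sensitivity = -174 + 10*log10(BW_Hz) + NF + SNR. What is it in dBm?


10*log10(94000000.0) = 79.73
S = -174 + 79.73 + 2.6 + 11 = -80.7 dBm

-80.7 dBm


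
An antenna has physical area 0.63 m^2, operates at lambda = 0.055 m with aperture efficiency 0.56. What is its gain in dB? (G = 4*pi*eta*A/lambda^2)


G_linear = 4*pi*0.56*0.63/0.055^2 = 1465.59
G_dB = 10*log10(1465.59) = 31.7 dB

31.7 dB


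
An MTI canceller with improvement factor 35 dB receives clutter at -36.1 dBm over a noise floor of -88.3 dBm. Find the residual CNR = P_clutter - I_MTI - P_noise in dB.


CNR = -36.1 - 35 - (-88.3) = 17.2 dB

17.2 dB


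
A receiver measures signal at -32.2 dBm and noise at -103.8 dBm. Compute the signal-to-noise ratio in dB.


SNR = -32.2 - (-103.8) = 71.6 dB

71.6 dB


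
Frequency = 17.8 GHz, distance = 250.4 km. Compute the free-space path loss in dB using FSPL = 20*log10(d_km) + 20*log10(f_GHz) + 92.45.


20*log10(250.4) = 47.97
20*log10(17.8) = 25.01
FSPL = 165.4 dB

165.4 dB


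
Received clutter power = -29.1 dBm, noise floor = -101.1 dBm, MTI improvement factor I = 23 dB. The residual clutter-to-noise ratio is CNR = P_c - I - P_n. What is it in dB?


CNR = -29.1 - 23 - (-101.1) = 49.0 dB

49.0 dB


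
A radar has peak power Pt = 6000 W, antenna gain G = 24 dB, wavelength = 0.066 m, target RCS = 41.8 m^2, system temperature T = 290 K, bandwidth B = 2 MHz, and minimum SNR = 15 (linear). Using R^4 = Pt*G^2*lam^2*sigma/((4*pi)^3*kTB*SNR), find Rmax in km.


G_lin = 10^(24/10) = 251.188643
R^4 = 6000 * 251.188643^2 * 0.066^2 * 41.8 / ((4*pi)^3 * 1.38e-23 * 290 * 2000000.0 * 15)
R^4 = 2.89326e17 m^4
R_max = (2.89326e17)^(1/4) = 23192.5 m = 23.2 km

23.2 km


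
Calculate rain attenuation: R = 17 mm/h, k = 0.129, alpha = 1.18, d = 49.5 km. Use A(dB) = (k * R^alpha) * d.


gamma = 0.129 * 17^1.18 = 3.651905 dB/km
A = 3.651905 * 49.5 = 180.77 dB

180.77 dB


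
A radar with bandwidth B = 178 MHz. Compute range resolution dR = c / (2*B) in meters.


dR = 3e8 / (2 * 178000000.0) = 0.84 m

0.84 m


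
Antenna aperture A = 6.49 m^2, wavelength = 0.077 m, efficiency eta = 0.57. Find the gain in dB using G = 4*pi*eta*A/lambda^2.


G_linear = 4*pi*0.57*6.49/0.077^2 = 7840.58
G_dB = 10*log10(7840.58) = 38.9 dB

38.9 dB


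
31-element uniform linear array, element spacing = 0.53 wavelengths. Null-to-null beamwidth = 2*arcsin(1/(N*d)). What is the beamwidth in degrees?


1/(N*d) = 1/(31*0.53) = 0.060864
BW = 2*arcsin(0.060864) = 7.0 degrees

7.0 degrees


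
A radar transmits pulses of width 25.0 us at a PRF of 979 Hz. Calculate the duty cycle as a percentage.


DC = 25.0e-6 * 979 * 100 = 2.45%

2.45%


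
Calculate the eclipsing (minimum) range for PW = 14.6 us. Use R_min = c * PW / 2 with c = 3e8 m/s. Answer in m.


R_min = 3e8 * 14.6e-6 / 2 = 2190.0 m

2190.0 m


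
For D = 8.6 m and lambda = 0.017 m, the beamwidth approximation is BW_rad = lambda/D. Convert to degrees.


BW_rad = 0.017 / 8.6 = 0.001977
BW_deg = 0.11 degrees

0.11 degrees


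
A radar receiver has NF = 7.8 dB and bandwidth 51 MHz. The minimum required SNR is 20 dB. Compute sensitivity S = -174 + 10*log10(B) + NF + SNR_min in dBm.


10*log10(51000000.0) = 77.08
S = -174 + 77.08 + 7.8 + 20 = -69.1 dBm

-69.1 dBm


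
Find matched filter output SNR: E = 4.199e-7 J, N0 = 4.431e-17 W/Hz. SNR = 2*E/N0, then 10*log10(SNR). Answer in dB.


SNR_lin = 2 * 4.199e-7 / 4.431e-17 = 1.895e10
SNR_dB = 10*log10(1.895e10) = 102.8 dB

102.8 dB


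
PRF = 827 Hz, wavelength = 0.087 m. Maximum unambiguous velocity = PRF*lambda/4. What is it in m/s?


V_ua = 827 * 0.087 / 4 = 18.0 m/s

18.0 m/s


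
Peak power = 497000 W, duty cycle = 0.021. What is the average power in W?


P_avg = 497000 * 0.021 = 10437.0 W

10437.0 W


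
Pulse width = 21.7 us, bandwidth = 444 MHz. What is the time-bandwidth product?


TBP = 21.7 * 444 = 9634.8

9634.8


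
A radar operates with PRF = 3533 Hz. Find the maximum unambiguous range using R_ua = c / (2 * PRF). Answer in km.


R_ua = 3e8 / (2 * 3533) = 42456.8 m = 42.5 km

42.5 km


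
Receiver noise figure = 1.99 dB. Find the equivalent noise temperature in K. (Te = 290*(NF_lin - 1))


NF_lin = 10^(1.99/10) = 1.581248
Te = 290 * (1.581248 - 1) = 168.6 K

168.6 K


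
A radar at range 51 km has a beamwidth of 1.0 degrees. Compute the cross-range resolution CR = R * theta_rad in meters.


BW_rad = 0.017453293
CR = 51000 * 0.017453293 = 890.1 m

890.1 m


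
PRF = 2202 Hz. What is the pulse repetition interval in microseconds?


PRI = 1/2202 = 0.0004541326 s = 454.1 us

454.1 us


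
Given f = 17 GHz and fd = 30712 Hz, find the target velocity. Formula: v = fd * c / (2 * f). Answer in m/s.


v = 30712 * 3e8 / (2 * 17000000000.0) = 271.0 m/s

271.0 m/s


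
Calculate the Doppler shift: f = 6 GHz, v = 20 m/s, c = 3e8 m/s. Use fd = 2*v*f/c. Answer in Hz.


fd = 2 * 20 * 6000000000.0 / 3e8 = 800.0 Hz

800.0 Hz


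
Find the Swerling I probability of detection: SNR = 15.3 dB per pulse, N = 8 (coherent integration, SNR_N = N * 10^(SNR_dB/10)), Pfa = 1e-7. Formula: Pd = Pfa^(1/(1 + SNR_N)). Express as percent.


SNR_lin = 10^(15.3/10) = 33.88442
SNR_N = 8 * 33.88442 = 271.07536
1/(1 + SNR_N) = 1/272.07536 = 0.0036755
Pd = (1e-7)^0.0036755 = 0.94248
Pd = 94.2%

94.2%


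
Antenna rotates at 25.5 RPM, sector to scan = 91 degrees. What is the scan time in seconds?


t = 91 / (25.5 * 360) * 60 = 0.59 s

0.59 s


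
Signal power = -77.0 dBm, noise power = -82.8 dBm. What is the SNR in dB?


SNR = -77.0 - (-82.8) = 5.8 dB

5.8 dB


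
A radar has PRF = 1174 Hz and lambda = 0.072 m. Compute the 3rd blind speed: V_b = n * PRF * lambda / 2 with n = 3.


V_blind = 3 * 1174 * 0.072 / 2 = 126.8 m/s

126.8 m/s


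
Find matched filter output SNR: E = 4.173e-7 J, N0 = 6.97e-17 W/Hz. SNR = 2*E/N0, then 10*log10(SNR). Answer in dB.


SNR_lin = 2 * 4.173e-7 / 6.97e-17 = 1.197e10
SNR_dB = 10*log10(1.197e10) = 100.8 dB

100.8 dB


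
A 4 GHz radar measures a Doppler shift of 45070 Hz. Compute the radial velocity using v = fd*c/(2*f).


v = 45070 * 3e8 / (2 * 4000000000.0) = 1690.1 m/s

1690.1 m/s


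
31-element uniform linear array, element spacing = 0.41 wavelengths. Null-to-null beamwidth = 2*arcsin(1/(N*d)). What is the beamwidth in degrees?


1/(N*d) = 1/(31*0.41) = 0.078678
BW = 2*arcsin(0.078678) = 9.0 degrees

9.0 degrees


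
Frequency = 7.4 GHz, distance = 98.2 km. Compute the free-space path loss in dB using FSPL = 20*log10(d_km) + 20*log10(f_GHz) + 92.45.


20*log10(98.2) = 39.84
20*log10(7.4) = 17.38
FSPL = 149.7 dB

149.7 dB


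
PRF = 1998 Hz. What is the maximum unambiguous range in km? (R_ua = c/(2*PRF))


R_ua = 3e8 / (2 * 1998) = 75075.1 m = 75.1 km

75.1 km


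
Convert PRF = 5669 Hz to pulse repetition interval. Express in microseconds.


PRI = 1/5669 = 0.000176398 s = 176.4 us

176.4 us


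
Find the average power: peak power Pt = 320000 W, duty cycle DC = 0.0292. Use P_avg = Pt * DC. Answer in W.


P_avg = 320000 * 0.0292 = 9344.0 W

9344.0 W


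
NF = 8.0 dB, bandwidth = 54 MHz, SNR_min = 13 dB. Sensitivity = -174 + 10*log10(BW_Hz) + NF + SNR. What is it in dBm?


10*log10(54000000.0) = 77.32
S = -174 + 77.32 + 8.0 + 13 = -75.7 dBm

-75.7 dBm


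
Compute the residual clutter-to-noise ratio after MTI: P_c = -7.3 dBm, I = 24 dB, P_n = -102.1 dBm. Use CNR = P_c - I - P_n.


CNR = -7.3 - 24 - (-102.1) = 70.8 dB

70.8 dB


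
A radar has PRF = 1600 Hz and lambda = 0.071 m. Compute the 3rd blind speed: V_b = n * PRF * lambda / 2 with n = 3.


V_blind = 3 * 1600 * 0.071 / 2 = 170.4 m/s

170.4 m/s
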